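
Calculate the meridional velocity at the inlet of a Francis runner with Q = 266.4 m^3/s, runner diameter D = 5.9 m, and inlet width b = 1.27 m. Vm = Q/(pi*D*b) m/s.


Vm = 266.4 / (pi * 5.9 * 1.27) = 11.3169 m/s


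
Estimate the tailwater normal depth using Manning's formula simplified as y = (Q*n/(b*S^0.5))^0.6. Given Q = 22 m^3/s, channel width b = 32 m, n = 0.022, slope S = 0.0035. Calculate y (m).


y = (22 * 0.022 / (32 * 0.0035^0.5))^0.6 = 0.4412 m


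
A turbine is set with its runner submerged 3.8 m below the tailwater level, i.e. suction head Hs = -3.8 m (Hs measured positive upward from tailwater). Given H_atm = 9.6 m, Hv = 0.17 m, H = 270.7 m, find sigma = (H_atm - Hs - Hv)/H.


sigma = (9.6 - (-3.8) - 0.17) / 270.7 = 0.0489


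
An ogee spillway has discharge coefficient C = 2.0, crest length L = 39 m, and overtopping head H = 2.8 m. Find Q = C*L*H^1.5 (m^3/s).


Q = 2.0 * 39 * 2.8^1.5 = 365.4531 m^3/s


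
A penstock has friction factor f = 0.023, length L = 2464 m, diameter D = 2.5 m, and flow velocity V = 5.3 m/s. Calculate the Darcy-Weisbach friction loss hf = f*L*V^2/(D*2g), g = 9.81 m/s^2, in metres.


hf = 0.023 * 2464 * 5.3^2 / (2.5 * 2 * 9.81) = 32.4550 m


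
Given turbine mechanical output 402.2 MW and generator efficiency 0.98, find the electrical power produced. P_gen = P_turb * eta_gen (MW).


P_gen = 402.2 * 0.98 = 394.1560 MW


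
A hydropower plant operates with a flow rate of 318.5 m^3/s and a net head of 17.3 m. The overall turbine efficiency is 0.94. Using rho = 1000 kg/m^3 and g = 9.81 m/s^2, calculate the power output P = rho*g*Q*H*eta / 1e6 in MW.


P = 1000 * 9.81 * 318.5 * 17.3 * 0.94 / 1e6 = 50.8104 MW


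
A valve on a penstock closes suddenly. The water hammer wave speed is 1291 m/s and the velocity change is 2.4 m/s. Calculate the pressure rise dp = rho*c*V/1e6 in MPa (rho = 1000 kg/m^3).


dp = 1000 * 1291 * 2.4 / 1e6 = 3.0984 MPa


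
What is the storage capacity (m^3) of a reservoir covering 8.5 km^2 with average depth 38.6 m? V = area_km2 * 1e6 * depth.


V = 8.5 * 1e6 * 38.6 = 3.2810e+08 m^3


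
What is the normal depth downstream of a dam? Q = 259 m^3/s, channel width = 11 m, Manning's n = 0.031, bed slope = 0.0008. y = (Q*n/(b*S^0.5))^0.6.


y = (259 * 0.031 / (11 * 0.0008^0.5))^0.6 = 7.0313 m


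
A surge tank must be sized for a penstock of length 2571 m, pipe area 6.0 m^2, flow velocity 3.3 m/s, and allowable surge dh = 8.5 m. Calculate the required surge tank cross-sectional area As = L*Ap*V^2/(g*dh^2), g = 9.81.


As = 2571 * 6.0 * 3.3^2 / (9.81 * 8.5^2) = 237.0142 m^2


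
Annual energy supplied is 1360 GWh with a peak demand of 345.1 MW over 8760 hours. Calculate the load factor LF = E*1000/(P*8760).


LF = 1360 * 1000 / (345.1 * 8760) = 0.4499


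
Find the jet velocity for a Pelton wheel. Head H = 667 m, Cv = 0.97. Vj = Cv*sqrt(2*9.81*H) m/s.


Vj = 0.97 * sqrt(2*9.81*667) = 110.9645 m/s


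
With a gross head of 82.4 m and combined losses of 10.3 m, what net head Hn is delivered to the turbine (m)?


Hn = 82.4 - 10.3 = 72.1000 m


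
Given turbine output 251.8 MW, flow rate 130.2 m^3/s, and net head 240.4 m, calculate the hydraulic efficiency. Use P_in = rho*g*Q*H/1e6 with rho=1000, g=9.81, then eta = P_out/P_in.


P_in = 1000 * 9.81 * 130.2 * 240.4 / 1e6 = 307.0538 MW
eta = 251.8 / 307.0538 = 0.8201


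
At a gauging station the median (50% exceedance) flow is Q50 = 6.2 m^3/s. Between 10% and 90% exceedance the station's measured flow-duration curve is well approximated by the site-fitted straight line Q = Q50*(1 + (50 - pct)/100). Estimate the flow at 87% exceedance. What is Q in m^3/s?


Q = 6.2 * (1 + (50 - 87)/100) = 3.9060 m^3/s


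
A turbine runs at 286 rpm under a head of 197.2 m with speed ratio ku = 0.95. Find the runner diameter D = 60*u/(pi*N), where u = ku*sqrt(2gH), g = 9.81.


u = 0.95 * sqrt(2*9.81*197.2) = 59.0917 m/s
D = 60 * 59.0917 / (pi * 286) = 3.9460 m


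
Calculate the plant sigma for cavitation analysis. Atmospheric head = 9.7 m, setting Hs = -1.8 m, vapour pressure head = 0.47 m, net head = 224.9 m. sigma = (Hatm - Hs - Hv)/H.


sigma = (9.7 - (-1.8) - 0.47) / 224.9 = 0.0490


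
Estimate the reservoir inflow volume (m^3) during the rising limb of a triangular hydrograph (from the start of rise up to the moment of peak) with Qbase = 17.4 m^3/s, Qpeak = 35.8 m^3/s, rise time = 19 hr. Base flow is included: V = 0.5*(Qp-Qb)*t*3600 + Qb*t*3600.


V = 0.5*(35.8 - 17.4)*19*3600 + 17.4*19*3600 = 1.8194e+06 m^3


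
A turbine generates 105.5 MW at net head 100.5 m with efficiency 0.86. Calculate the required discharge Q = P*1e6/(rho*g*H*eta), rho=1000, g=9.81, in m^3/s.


Q = 105.5 * 1e6 / (1000 * 9.81 * 100.5 * 0.86) = 124.4282 m^3/s


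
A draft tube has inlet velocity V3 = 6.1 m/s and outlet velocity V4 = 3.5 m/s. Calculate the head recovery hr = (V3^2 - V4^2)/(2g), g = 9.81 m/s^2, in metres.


hr = (6.1^2 - 3.5^2) / (2*9.81) = 1.2722 m


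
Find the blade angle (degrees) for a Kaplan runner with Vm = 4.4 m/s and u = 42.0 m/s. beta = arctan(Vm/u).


beta = arctan(4.4 / 42.0) = 5.9806 degrees


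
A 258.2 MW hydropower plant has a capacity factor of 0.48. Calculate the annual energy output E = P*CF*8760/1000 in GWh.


E = 258.2 * 0.48 * 8760 / 1000 = 1085.6794 GWh


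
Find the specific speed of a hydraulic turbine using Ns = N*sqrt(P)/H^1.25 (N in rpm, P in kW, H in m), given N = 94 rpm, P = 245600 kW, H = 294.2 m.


Ns = 94 * 245600^0.5 / 294.2^1.25 = 38.2330


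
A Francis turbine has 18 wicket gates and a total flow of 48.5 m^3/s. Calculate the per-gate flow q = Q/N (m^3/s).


q = 48.5 / 18 = 2.6944 m^3/s


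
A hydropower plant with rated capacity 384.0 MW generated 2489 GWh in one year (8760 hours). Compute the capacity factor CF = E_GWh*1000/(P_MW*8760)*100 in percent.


CF = 2489 * 1000 / (384.0 * 8760) * 100 = 73.9928 %


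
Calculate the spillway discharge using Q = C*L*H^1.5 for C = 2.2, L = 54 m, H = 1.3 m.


Q = 2.2 * 54 * 1.3^1.5 = 176.0887 m^3/s


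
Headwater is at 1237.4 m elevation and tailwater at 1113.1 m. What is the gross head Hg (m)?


Hg = 1237.4 - 1113.1 = 124.3000 m


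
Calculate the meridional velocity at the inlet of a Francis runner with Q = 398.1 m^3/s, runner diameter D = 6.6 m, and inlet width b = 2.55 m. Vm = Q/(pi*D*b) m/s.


Vm = 398.1 / (pi * 6.6 * 2.55) = 7.5294 m/s


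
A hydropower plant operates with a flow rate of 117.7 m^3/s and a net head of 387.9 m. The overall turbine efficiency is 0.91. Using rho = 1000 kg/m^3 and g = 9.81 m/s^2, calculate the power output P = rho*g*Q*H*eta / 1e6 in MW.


P = 1000 * 9.81 * 117.7 * 387.9 * 0.91 / 1e6 = 407.5742 MW


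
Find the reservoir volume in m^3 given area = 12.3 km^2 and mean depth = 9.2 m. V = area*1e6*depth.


V = 12.3 * 1e6 * 9.2 = 1.1316e+08 m^3


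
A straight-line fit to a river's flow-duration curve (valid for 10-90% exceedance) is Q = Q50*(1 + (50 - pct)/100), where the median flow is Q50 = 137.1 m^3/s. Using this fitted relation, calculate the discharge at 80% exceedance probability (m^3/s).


Q = 137.1 * (1 + (50 - 80)/100) = 95.9700 m^3/s


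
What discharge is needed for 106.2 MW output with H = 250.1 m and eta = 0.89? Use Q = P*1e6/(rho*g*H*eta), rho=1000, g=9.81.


Q = 106.2 * 1e6 / (1000 * 9.81 * 250.1 * 0.89) = 48.6353 m^3/s


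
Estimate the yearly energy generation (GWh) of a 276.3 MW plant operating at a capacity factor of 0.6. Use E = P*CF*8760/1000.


E = 276.3 * 0.6 * 8760 / 1000 = 1452.2328 GWh


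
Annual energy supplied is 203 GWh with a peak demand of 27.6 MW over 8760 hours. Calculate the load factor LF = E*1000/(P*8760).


LF = 203 * 1000 / (27.6 * 8760) = 0.8396


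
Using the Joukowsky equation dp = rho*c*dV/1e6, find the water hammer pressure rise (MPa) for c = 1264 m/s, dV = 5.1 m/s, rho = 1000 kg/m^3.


dp = 1000 * 1264 * 5.1 / 1e6 = 6.4464 MPa


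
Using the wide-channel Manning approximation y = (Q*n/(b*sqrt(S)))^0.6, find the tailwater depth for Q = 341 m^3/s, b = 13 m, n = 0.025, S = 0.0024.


y = (341 * 0.025 / (13 * 0.0024^0.5))^0.6 = 4.7423 m


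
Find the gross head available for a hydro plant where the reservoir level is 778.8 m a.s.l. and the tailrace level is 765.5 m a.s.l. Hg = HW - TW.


Hg = 778.8 - 765.5 = 13.3000 m


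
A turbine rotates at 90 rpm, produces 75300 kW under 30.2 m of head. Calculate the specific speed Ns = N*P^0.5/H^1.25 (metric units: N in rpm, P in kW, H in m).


Ns = 90 * 75300^0.5 / 30.2^1.25 = 348.8440


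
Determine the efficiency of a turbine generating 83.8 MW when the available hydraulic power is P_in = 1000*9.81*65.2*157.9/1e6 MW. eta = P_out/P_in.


P_in = 1000 * 9.81 * 65.2 * 157.9 / 1e6 = 100.9947 MW
eta = 83.8 / 100.9947 = 0.8297


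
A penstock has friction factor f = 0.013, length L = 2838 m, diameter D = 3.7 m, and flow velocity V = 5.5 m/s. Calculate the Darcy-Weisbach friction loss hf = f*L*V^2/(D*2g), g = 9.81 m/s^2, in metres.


hf = 0.013 * 2838 * 5.5^2 / (3.7 * 2 * 9.81) = 15.3738 m


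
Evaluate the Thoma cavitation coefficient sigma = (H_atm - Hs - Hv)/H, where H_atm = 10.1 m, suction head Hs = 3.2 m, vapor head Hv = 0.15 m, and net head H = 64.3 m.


sigma = (10.1 - 3.2 - 0.15) / 64.3 = 0.1050


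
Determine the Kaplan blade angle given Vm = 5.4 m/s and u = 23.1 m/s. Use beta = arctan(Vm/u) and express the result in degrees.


beta = arctan(5.4 / 23.1) = 13.1575 degrees


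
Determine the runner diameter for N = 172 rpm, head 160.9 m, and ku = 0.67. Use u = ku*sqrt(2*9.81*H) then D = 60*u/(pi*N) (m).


u = 0.67 * sqrt(2*9.81*160.9) = 37.6446 m/s
D = 60 * 37.6446 / (pi * 172) = 4.1800 m


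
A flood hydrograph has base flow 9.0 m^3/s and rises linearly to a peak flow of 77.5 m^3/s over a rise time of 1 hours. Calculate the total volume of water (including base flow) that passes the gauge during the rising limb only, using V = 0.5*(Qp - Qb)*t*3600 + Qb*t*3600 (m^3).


V = 0.5*(77.5 - 9.0)*1*3600 + 9.0*1*3600 = 155700.0000 m^3


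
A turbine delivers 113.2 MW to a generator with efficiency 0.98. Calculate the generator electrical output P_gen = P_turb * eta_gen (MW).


P_gen = 113.2 * 0.98 = 110.9360 MW


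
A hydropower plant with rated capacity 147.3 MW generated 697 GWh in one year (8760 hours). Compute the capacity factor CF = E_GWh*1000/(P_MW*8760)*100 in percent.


CF = 697 * 1000 / (147.3 * 8760) * 100 = 54.0164 %


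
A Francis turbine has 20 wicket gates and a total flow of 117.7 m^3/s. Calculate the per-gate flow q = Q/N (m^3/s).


q = 117.7 / 20 = 5.8850 m^3/s


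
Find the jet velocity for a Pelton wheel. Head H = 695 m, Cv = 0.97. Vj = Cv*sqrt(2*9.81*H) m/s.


Vj = 0.97 * sqrt(2*9.81*695) = 113.2697 m/s


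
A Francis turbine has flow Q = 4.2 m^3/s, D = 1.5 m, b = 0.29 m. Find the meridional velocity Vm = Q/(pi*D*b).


Vm = 4.2 / (pi * 1.5 * 0.29) = 3.0733 m/s


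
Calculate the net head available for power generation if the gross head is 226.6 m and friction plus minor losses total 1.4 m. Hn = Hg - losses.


Hn = 226.6 - 1.4 = 225.2000 m


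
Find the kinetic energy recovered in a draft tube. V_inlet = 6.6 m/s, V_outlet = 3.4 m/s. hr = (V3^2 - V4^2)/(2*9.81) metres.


hr = (6.6^2 - 3.4^2) / (2*9.81) = 1.6310 m


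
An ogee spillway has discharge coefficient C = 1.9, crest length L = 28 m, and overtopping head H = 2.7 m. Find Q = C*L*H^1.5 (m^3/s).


Q = 1.9 * 28 * 2.7^1.5 = 236.0246 m^3/s


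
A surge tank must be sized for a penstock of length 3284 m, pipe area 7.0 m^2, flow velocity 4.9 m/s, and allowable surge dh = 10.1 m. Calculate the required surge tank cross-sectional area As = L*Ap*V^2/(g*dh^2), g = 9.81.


As = 3284 * 7.0 * 4.9^2 / (9.81 * 10.1^2) = 551.5458 m^2


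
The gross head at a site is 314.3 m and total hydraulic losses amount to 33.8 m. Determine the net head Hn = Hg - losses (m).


Hn = 314.3 - 33.8 = 280.5000 m


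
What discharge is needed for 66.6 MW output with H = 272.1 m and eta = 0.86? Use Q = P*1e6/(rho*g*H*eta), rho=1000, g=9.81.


Q = 66.6 * 1e6 / (1000 * 9.81 * 272.1 * 0.86) = 29.0120 m^3/s


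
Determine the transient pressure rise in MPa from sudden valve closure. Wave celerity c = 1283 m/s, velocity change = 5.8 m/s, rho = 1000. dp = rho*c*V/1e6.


dp = 1000 * 1283 * 5.8 / 1e6 = 7.4414 MPa


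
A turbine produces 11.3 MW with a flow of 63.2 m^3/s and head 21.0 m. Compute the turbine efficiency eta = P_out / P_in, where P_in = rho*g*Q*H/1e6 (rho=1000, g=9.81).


P_in = 1000 * 9.81 * 63.2 * 21.0 / 1e6 = 13.0198 MW
eta = 11.3 / 13.0198 = 0.8679


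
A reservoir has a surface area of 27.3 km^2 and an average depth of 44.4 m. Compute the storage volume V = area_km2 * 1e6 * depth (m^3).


V = 27.3 * 1e6 * 44.4 = 1.2121e+09 m^3


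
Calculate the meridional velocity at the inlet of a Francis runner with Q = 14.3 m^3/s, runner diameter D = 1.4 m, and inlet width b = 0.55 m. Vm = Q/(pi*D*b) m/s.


Vm = 14.3 / (pi * 1.4 * 0.55) = 5.9115 m/s


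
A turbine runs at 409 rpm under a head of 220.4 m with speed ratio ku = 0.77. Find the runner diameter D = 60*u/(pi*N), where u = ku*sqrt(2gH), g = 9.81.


u = 0.77 * sqrt(2*9.81*220.4) = 50.6344 m/s
D = 60 * 50.6344 / (pi * 409) = 2.3644 m


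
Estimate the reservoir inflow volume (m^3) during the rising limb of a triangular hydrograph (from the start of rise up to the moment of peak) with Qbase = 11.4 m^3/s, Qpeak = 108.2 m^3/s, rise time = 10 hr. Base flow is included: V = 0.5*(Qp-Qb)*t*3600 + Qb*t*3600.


V = 0.5*(108.2 - 11.4)*10*3600 + 11.4*10*3600 = 2.1528e+06 m^3


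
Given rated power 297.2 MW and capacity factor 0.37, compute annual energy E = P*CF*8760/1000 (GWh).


E = 297.2 * 0.37 * 8760 / 1000 = 963.2846 GWh


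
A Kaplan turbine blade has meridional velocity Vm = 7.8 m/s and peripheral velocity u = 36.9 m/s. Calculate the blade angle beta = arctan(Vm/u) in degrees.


beta = arctan(7.8 / 36.9) = 11.9356 degrees


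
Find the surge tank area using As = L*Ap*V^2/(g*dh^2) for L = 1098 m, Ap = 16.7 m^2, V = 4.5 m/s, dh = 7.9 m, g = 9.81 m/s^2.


As = 1098 * 16.7 * 4.5^2 / (9.81 * 7.9^2) = 606.4858 m^2


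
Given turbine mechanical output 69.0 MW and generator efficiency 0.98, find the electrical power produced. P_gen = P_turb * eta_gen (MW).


P_gen = 69.0 * 0.98 = 67.6200 MW


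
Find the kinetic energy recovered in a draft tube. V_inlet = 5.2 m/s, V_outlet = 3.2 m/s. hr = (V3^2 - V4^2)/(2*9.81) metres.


hr = (5.2^2 - 3.2^2) / (2*9.81) = 0.8563 m


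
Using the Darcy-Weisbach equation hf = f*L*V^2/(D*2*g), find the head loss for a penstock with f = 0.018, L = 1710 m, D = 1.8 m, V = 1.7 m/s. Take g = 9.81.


hf = 0.018 * 1710 * 1.7^2 / (1.8 * 2 * 9.81) = 2.5188 m


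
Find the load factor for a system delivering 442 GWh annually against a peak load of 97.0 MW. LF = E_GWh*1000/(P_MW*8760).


LF = 442 * 1000 / (97.0 * 8760) = 0.5202


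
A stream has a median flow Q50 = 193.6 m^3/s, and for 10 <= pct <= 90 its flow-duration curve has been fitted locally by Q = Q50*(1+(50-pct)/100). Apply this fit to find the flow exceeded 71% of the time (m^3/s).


Q = 193.6 * (1 + (50 - 71)/100) = 152.9440 m^3/s


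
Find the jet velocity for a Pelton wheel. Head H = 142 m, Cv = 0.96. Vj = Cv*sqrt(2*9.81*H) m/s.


Vj = 0.96 * sqrt(2*9.81*142) = 50.6716 m/s


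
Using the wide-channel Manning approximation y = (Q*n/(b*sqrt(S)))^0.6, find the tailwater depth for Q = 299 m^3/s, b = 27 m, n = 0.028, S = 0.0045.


y = (299 * 0.028 / (27 * 0.0045^0.5))^0.6 = 2.5056 m


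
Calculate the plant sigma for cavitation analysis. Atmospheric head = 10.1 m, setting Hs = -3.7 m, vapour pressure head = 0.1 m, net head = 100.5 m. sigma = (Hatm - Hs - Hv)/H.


sigma = (10.1 - (-3.7) - 0.1) / 100.5 = 0.1363


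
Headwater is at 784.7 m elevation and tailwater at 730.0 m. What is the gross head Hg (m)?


Hg = 784.7 - 730.0 = 54.7000 m


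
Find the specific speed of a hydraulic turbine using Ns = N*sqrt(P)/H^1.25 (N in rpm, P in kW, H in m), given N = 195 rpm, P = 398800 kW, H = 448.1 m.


Ns = 195 * 398800^0.5 / 448.1^1.25 = 59.7301


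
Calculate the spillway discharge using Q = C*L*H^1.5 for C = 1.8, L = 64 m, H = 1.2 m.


Q = 1.8 * 64 * 1.2^1.5 = 151.4343 m^3/s


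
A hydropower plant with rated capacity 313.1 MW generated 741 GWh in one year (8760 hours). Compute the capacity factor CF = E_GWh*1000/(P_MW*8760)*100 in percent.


CF = 741 * 1000 / (313.1 * 8760) * 100 = 27.0166 %


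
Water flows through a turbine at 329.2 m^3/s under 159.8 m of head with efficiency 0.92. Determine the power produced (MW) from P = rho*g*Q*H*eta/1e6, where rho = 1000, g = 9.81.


P = 1000 * 9.81 * 329.2 * 159.8 * 0.92 / 1e6 = 474.7811 MW


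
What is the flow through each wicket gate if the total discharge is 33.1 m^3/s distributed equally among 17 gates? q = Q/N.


q = 33.1 / 17 = 1.9471 m^3/s


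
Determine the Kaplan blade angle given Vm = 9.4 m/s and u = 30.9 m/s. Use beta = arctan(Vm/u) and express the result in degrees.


beta = arctan(9.4 / 30.9) = 16.9201 degrees


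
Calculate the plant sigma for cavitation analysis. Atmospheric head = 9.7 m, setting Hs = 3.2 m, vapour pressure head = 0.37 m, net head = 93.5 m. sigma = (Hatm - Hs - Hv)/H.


sigma = (9.7 - 3.2 - 0.37) / 93.5 = 0.0656


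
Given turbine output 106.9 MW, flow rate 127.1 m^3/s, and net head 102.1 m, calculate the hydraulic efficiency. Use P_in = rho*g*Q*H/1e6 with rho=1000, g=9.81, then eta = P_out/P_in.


P_in = 1000 * 9.81 * 127.1 * 102.1 / 1e6 = 127.3035 MW
eta = 106.9 / 127.3035 = 0.8397


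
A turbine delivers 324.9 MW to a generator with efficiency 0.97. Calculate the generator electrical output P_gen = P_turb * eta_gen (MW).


P_gen = 324.9 * 0.97 = 315.1530 MW


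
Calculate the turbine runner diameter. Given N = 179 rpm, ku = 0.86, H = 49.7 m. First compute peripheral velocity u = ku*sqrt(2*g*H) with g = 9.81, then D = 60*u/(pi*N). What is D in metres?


u = 0.86 * sqrt(2*9.81*49.7) = 26.8551 m/s
D = 60 * 26.8551 / (pi * 179) = 2.8653 m


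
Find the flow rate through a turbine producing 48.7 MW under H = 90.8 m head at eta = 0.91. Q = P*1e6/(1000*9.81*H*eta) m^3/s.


Q = 48.7 * 1e6 / (1000 * 9.81 * 90.8 * 0.91) = 60.0804 m^3/s


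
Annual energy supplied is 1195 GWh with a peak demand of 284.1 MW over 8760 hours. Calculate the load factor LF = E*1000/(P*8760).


LF = 1195 * 1000 / (284.1 * 8760) = 0.4802


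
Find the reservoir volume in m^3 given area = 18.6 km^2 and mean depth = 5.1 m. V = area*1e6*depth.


V = 18.6 * 1e6 * 5.1 = 9.4860e+07 m^3


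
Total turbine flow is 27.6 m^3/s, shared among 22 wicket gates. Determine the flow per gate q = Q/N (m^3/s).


q = 27.6 / 22 = 1.2545 m^3/s


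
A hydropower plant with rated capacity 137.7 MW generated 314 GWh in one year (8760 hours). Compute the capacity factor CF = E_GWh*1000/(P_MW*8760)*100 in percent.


CF = 314 * 1000 / (137.7 * 8760) * 100 = 26.0310 %


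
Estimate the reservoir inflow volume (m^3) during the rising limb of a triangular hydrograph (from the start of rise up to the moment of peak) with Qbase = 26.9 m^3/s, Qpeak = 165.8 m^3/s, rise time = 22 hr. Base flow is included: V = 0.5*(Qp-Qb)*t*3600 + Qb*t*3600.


V = 0.5*(165.8 - 26.9)*22*3600 + 26.9*22*3600 = 7.6309e+06 m^3


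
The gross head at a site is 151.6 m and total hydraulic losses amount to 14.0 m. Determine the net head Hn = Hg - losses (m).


Hn = 151.6 - 14.0 = 137.6000 m


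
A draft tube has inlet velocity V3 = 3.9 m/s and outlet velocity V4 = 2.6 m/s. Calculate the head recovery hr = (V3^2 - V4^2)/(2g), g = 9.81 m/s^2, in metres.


hr = (3.9^2 - 2.6^2) / (2*9.81) = 0.4307 m


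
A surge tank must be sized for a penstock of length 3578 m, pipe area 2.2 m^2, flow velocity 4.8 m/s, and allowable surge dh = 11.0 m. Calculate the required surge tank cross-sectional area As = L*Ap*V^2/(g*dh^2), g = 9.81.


As = 3578 * 2.2 * 4.8^2 / (9.81 * 11.0^2) = 152.7887 m^2


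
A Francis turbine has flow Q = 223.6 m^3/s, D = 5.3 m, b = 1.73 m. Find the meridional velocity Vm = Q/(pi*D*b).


Vm = 223.6 / (pi * 5.3 * 1.73) = 7.7625 m/s


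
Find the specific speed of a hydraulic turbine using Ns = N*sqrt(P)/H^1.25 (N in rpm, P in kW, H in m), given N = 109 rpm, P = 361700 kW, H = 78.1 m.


Ns = 109 * 361700^0.5 / 78.1^1.25 = 282.3495


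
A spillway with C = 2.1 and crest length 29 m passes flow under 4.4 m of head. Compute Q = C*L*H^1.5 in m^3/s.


Q = 2.1 * 29 * 4.4^1.5 = 562.0776 m^3/s


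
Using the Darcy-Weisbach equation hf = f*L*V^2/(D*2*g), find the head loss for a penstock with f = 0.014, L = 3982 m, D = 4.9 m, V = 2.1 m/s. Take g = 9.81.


hf = 0.014 * 3982 * 2.1^2 / (4.9 * 2 * 9.81) = 2.5572 m


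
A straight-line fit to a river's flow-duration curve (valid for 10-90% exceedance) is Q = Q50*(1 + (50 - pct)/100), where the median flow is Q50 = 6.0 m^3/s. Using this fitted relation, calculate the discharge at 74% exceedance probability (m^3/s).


Q = 6.0 * (1 + (50 - 74)/100) = 4.5600 m^3/s


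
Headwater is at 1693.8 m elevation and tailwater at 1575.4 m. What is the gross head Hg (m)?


Hg = 1693.8 - 1575.4 = 118.4000 m


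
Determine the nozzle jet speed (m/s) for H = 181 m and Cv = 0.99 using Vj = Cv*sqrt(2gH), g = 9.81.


Vj = 0.99 * sqrt(2*9.81*181) = 58.9962 m/s


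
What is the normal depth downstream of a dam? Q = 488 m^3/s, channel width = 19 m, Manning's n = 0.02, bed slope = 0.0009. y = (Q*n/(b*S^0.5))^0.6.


y = (488 * 0.02 / (19 * 0.0009^0.5))^0.6 = 5.4972 m


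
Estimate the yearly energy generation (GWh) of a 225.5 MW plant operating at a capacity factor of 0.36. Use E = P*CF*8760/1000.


E = 225.5 * 0.36 * 8760 / 1000 = 711.1368 GWh


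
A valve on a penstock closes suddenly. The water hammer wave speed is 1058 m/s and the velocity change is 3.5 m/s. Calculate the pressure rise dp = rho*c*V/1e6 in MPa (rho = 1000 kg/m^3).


dp = 1000 * 1058 * 3.5 / 1e6 = 3.7030 MPa


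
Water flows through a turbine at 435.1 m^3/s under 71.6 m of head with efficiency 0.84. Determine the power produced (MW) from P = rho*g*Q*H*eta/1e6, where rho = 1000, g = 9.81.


P = 1000 * 9.81 * 435.1 * 71.6 * 0.84 / 1e6 = 256.7145 MW


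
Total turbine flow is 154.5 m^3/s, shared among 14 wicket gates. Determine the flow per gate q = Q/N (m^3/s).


q = 154.5 / 14 = 11.0357 m^3/s


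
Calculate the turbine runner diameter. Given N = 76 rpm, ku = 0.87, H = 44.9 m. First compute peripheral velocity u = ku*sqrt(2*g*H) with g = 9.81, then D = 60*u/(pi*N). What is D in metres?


u = 0.87 * sqrt(2*9.81*44.9) = 25.8221 m/s
D = 60 * 25.8221 / (pi * 76) = 6.4890 m


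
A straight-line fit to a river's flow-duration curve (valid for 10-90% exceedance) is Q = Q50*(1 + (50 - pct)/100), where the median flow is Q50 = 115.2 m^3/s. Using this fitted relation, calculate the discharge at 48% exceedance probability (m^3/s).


Q = 115.2 * (1 + (50 - 48)/100) = 117.5040 m^3/s


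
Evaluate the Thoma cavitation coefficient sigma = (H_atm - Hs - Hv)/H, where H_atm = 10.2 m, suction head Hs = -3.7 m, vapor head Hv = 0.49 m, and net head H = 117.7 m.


sigma = (10.2 - (-3.7) - 0.49) / 117.7 = 0.1139


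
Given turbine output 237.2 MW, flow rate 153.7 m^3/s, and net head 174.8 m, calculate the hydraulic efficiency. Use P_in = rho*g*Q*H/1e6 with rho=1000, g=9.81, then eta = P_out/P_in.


P_in = 1000 * 9.81 * 153.7 * 174.8 / 1e6 = 263.5629 MW
eta = 237.2 / 263.5629 = 0.9000


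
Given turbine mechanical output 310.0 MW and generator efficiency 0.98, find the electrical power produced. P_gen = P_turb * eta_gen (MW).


P_gen = 310.0 * 0.98 = 303.8000 MW


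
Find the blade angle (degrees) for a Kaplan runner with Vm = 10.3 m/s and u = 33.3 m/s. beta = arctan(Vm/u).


beta = arctan(10.3 / 33.3) = 17.1873 degrees


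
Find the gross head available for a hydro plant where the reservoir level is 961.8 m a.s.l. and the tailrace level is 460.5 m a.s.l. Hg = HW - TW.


Hg = 961.8 - 460.5 = 501.3000 m


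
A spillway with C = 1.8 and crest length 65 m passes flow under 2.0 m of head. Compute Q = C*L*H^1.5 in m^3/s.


Q = 1.8 * 65 * 2.0^1.5 = 330.9260 m^3/s


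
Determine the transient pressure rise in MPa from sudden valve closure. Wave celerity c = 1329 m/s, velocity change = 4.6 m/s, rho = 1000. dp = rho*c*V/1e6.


dp = 1000 * 1329 * 4.6 / 1e6 = 6.1134 MPa


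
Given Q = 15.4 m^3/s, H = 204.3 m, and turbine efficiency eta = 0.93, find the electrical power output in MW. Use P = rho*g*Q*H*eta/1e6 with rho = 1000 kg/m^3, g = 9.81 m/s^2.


P = 1000 * 9.81 * 15.4 * 204.3 * 0.93 / 1e6 = 28.7039 MW


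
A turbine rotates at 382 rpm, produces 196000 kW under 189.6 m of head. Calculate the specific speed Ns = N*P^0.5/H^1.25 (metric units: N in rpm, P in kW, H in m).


Ns = 382 * 196000^0.5 / 189.6^1.25 = 240.3773


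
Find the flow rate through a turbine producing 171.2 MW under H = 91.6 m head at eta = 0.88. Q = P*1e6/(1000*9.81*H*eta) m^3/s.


Q = 171.2 * 1e6 / (1000 * 9.81 * 91.6 * 0.88) = 216.4994 m^3/s


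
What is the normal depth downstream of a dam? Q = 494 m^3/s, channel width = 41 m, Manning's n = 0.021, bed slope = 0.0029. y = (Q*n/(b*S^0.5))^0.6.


y = (494 * 0.021 / (41 * 0.0029^0.5))^0.6 = 2.5303 m


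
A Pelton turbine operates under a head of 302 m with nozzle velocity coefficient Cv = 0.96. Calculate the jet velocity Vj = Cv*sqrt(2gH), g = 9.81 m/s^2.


Vj = 0.96 * sqrt(2*9.81*302) = 73.8966 m/s


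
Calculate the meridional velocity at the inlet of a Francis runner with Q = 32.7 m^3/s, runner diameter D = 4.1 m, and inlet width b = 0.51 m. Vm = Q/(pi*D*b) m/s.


Vm = 32.7 / (pi * 4.1 * 0.51) = 4.9779 m/s


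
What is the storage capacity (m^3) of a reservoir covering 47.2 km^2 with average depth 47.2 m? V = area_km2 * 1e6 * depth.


V = 47.2 * 1e6 * 47.2 = 2.2278e+09 m^3


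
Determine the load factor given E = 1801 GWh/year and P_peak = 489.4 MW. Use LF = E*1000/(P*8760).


LF = 1801 * 1000 / (489.4 * 8760) = 0.4201


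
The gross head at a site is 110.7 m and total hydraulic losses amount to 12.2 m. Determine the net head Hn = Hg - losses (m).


Hn = 110.7 - 12.2 = 98.5000 m


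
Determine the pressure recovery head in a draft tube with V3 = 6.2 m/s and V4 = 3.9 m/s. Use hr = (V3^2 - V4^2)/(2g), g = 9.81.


hr = (6.2^2 - 3.9^2) / (2*9.81) = 1.1840 m


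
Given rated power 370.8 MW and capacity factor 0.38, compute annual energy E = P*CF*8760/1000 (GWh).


E = 370.8 * 0.38 * 8760 / 1000 = 1234.3190 GWh


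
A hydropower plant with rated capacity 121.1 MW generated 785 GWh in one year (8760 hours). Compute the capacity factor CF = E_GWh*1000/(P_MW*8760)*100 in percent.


CF = 785 * 1000 / (121.1 * 8760) * 100 = 73.9982 %


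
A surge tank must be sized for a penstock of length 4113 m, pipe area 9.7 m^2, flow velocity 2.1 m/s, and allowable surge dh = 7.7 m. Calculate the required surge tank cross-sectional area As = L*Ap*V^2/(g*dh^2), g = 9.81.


As = 4113 * 9.7 * 2.1^2 / (9.81 * 7.7^2) = 302.4953 m^2


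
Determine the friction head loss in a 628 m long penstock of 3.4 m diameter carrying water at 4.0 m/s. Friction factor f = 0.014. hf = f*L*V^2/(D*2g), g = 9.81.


hf = 0.014 * 628 * 4.0^2 / (3.4 * 2 * 9.81) = 2.1088 m


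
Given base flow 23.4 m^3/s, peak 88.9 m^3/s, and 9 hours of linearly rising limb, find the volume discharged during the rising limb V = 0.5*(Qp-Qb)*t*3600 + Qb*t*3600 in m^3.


V = 0.5*(88.9 - 23.4)*9*3600 + 23.4*9*3600 = 1.8193e+06 m^3


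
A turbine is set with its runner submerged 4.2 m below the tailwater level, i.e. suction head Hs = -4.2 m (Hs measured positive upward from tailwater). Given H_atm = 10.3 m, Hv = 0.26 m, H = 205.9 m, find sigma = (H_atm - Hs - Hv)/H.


sigma = (10.3 - (-4.2) - 0.26) / 205.9 = 0.0692


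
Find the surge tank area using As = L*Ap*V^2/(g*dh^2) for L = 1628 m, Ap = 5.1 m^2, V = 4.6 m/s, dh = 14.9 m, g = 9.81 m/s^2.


As = 1628 * 5.1 * 4.6^2 / (9.81 * 14.9^2) = 80.6675 m^2


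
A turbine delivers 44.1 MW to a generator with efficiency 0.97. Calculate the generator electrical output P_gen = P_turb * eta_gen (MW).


P_gen = 44.1 * 0.97 = 42.7770 MW


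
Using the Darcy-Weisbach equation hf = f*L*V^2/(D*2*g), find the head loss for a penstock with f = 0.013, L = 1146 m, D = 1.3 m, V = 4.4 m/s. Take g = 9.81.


hf = 0.013 * 1146 * 4.4^2 / (1.3 * 2 * 9.81) = 11.3081 m


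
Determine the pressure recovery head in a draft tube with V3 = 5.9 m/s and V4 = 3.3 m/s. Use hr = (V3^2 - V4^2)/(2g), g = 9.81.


hr = (5.9^2 - 3.3^2) / (2*9.81) = 1.2192 m


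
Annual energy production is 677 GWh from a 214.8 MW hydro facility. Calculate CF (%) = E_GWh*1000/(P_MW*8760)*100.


CF = 677 * 1000 / (214.8 * 8760) * 100 = 35.9791 %


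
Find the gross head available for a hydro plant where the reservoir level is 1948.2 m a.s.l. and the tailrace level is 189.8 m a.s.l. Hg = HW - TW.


Hg = 1948.2 - 189.8 = 1758.4000 m


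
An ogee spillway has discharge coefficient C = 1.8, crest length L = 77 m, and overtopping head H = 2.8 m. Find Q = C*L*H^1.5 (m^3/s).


Q = 1.8 * 77 * 2.8^1.5 = 649.3820 m^3/s


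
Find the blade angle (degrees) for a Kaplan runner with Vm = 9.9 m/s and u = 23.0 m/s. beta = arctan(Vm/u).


beta = arctan(9.9 / 23.0) = 23.2887 degrees


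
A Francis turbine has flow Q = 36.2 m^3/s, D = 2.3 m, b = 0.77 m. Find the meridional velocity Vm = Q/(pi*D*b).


Vm = 36.2 / (pi * 2.3 * 0.77) = 6.5064 m/s


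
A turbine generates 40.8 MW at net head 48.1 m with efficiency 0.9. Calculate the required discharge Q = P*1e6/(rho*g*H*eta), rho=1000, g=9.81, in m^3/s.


Q = 40.8 * 1e6 / (1000 * 9.81 * 48.1 * 0.9) = 96.0735 m^3/s


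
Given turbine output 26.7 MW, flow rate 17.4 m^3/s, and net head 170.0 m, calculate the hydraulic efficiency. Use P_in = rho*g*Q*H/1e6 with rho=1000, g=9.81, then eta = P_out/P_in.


P_in = 1000 * 9.81 * 17.4 * 170.0 / 1e6 = 29.0180 MW
eta = 26.7 / 29.0180 = 0.9201


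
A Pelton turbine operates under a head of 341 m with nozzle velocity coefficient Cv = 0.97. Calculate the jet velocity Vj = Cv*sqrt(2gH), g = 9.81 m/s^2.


Vj = 0.97 * sqrt(2*9.81*341) = 79.3411 m/s


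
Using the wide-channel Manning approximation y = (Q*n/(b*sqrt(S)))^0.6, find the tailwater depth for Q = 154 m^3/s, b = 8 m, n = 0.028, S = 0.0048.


y = (154 * 0.028 / (8 * 0.0048^0.5))^0.6 = 3.4244 m


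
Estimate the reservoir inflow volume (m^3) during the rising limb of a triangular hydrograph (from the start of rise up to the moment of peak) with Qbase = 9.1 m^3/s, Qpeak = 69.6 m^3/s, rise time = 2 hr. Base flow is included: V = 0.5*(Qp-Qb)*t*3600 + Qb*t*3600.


V = 0.5*(69.6 - 9.1)*2*3600 + 9.1*2*3600 = 283320.0000 m^3


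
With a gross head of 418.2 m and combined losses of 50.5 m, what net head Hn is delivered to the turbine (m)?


Hn = 418.2 - 50.5 = 367.7000 m


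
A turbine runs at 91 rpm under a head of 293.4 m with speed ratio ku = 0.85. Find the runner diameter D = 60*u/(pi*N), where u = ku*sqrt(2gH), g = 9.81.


u = 0.85 * sqrt(2*9.81*293.4) = 64.4909 m/s
D = 60 * 64.4909 / (pi * 91) = 13.5350 m


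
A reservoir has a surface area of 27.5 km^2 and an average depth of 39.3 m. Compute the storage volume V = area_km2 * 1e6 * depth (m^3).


V = 27.5 * 1e6 * 39.3 = 1.0808e+09 m^3


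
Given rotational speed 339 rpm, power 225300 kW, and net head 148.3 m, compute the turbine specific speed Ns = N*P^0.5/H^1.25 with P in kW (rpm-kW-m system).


Ns = 339 * 225300^0.5 / 148.3^1.25 = 310.9237


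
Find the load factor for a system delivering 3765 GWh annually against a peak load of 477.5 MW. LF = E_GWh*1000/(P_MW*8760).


LF = 3765 * 1000 / (477.5 * 8760) = 0.9001


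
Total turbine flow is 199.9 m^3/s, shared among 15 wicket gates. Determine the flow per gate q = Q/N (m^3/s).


q = 199.9 / 15 = 13.3267 m^3/s


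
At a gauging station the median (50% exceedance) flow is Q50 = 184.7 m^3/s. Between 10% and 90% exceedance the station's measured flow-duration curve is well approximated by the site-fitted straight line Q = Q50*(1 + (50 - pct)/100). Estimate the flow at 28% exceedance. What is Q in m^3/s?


Q = 184.7 * (1 + (50 - 28)/100) = 225.3340 m^3/s


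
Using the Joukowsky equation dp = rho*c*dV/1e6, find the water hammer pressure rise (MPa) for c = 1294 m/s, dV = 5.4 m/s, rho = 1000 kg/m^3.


dp = 1000 * 1294 * 5.4 / 1e6 = 6.9876 MPa


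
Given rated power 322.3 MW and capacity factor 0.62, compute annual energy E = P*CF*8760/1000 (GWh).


E = 322.3 * 0.62 * 8760 / 1000 = 1750.4758 GWh


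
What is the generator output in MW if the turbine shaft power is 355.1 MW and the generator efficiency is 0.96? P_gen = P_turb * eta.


P_gen = 355.1 * 0.96 = 340.8960 MW


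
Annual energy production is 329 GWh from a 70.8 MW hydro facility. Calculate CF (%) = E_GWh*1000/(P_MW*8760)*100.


CF = 329 * 1000 / (70.8 * 8760) * 100 = 53.0467 %


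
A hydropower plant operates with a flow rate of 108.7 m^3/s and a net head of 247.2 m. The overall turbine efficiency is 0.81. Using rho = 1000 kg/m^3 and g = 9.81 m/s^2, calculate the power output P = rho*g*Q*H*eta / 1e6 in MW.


P = 1000 * 9.81 * 108.7 * 247.2 * 0.81 / 1e6 = 213.5168 MW


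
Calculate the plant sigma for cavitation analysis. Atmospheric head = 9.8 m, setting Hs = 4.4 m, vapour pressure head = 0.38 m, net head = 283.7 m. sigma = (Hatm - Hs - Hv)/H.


sigma = (9.8 - 4.4 - 0.38) / 283.7 = 0.0177


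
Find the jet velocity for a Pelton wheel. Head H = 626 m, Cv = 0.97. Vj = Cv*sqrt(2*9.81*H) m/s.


Vj = 0.97 * sqrt(2*9.81*626) = 107.5000 m/s


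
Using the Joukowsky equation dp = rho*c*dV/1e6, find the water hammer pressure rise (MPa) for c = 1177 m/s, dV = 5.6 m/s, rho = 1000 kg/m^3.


dp = 1000 * 1177 * 5.6 / 1e6 = 6.5912 MPa


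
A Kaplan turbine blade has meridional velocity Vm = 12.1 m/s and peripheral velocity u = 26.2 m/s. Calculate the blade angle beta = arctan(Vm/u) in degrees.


beta = arctan(12.1 / 26.2) = 24.7890 degrees


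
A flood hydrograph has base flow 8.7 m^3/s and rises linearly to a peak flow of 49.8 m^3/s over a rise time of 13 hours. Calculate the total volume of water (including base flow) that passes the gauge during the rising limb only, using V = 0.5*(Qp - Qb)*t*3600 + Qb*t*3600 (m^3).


V = 0.5*(49.8 - 8.7)*13*3600 + 8.7*13*3600 = 1.3689e+06 m^3


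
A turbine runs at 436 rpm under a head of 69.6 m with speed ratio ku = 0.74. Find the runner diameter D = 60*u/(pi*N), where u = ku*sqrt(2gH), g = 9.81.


u = 0.74 * sqrt(2*9.81*69.6) = 27.3455 m/s
D = 60 * 27.3455 / (pi * 436) = 1.1978 m


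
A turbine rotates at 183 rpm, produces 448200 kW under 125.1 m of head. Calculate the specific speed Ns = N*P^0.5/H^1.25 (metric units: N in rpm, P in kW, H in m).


Ns = 183 * 448200^0.5 / 125.1^1.25 = 292.8299


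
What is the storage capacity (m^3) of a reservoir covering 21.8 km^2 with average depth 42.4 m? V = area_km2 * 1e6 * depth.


V = 21.8 * 1e6 * 42.4 = 9.2432e+08 m^3


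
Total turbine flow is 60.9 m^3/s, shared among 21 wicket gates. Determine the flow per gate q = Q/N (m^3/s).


q = 60.9 / 21 = 2.9000 m^3/s


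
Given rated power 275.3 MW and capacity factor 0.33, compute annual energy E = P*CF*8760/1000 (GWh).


E = 275.3 * 0.33 * 8760 / 1000 = 795.8372 GWh


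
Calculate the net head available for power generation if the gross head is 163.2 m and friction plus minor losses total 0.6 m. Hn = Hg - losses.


Hn = 163.2 - 0.6 = 162.6000 m


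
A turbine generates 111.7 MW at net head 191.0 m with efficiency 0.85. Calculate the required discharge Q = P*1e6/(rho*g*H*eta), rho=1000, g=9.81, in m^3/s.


Q = 111.7 * 1e6 / (1000 * 9.81 * 191.0 * 0.85) = 70.1345 m^3/s


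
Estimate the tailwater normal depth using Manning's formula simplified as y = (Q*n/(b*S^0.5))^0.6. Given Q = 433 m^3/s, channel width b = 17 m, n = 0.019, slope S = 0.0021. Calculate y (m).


y = (433 * 0.019 / (17 * 0.0021^0.5))^0.6 = 4.1135 m


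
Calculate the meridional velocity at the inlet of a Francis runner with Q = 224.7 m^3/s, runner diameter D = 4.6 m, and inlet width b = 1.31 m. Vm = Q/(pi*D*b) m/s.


Vm = 224.7 / (pi * 4.6 * 1.31) = 11.8693 m/s


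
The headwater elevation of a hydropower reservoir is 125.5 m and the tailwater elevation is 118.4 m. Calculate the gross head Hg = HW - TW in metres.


Hg = 125.5 - 118.4 = 7.1000 m


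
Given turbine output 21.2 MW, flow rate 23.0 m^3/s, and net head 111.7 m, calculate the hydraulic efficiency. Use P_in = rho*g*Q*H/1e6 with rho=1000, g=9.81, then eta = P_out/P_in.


P_in = 1000 * 9.81 * 23.0 * 111.7 / 1e6 = 25.2029 MW
eta = 21.2 / 25.2029 = 0.8412


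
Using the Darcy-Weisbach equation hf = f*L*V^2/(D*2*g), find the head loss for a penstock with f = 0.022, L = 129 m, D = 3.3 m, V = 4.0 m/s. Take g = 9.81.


hf = 0.022 * 129 * 4.0^2 / (3.3 * 2 * 9.81) = 0.7013 m


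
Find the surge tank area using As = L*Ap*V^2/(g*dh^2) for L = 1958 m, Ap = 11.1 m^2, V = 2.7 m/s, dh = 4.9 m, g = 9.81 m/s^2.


As = 1958 * 11.1 * 2.7^2 / (9.81 * 4.9^2) = 672.6700 m^2


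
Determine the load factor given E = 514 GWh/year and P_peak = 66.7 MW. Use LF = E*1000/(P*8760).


LF = 514 * 1000 / (66.7 * 8760) = 0.8797


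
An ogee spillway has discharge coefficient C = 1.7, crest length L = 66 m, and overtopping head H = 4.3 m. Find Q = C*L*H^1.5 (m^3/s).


Q = 1.7 * 66 * 4.3^1.5 = 1000.4503 m^3/s


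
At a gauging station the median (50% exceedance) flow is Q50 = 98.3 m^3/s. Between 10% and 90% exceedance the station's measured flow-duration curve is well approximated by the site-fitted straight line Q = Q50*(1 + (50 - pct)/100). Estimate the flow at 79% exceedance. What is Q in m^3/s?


Q = 98.3 * (1 + (50 - 79)/100) = 69.7930 m^3/s


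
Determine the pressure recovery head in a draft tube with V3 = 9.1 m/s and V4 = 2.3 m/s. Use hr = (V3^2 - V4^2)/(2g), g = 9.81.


hr = (9.1^2 - 2.3^2) / (2*9.81) = 3.9511 m


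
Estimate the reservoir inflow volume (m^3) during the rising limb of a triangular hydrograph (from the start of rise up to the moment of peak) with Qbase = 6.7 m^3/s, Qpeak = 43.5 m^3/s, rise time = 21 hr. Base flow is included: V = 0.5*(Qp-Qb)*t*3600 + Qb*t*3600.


V = 0.5*(43.5 - 6.7)*21*3600 + 6.7*21*3600 = 1.8976e+06 m^3


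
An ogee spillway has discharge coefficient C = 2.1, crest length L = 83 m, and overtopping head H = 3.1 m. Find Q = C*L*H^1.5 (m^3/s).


Q = 2.1 * 83 * 3.1^1.5 = 951.3491 m^3/s


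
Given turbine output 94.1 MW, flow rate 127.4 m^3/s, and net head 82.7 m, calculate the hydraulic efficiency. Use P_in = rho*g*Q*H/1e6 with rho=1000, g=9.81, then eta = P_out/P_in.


P_in = 1000 * 9.81 * 127.4 * 82.7 / 1e6 = 103.3580 MW
eta = 94.1 / 103.3580 = 0.9104


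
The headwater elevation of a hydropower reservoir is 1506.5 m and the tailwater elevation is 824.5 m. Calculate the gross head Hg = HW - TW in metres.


Hg = 1506.5 - 824.5 = 682.0000 m


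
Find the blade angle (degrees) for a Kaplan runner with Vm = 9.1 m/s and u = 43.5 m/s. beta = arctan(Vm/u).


beta = arctan(9.1 / 43.5) = 11.8156 degrees


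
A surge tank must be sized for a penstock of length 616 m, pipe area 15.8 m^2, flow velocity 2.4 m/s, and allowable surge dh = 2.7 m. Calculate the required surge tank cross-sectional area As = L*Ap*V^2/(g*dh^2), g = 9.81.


As = 616 * 15.8 * 2.4^2 / (9.81 * 2.7^2) = 783.9056 m^2
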